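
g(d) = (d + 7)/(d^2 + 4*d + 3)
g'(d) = (-2*d - 4)*(d + 7)/(d^2 + 4*d + 3)^2 + 1/(d^2 + 4*d + 3)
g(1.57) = 0.73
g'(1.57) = -0.36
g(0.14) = 1.99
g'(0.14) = -2.11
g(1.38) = 0.80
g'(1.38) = -0.43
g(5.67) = 0.22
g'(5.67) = -0.04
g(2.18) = 0.56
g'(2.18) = -0.22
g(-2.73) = -9.14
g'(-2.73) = 26.43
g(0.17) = 1.93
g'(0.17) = -1.99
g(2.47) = 0.50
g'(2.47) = -0.18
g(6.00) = 0.21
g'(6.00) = -0.04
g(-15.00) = -0.05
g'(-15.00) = 0.00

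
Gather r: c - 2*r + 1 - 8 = c - 2*r - 7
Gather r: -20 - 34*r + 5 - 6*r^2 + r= -6*r^2 - 33*r - 15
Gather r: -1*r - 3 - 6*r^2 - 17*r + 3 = -6*r^2 - 18*r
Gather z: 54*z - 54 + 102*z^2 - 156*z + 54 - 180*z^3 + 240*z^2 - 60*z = -180*z^3 + 342*z^2 - 162*z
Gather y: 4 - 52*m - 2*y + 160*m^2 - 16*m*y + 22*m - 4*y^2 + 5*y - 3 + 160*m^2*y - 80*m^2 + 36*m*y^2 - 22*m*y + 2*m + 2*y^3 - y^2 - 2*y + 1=80*m^2 - 28*m + 2*y^3 + y^2*(36*m - 5) + y*(160*m^2 - 38*m + 1) + 2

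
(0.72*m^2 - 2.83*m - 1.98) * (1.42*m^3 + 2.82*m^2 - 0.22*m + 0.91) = 1.0224*m^5 - 1.9882*m^4 - 10.9506*m^3 - 4.3058*m^2 - 2.1397*m - 1.8018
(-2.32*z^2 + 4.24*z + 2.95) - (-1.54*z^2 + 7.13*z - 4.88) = -0.78*z^2 - 2.89*z + 7.83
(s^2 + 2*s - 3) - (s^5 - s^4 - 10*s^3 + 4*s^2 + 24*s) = -s^5 + s^4 + 10*s^3 - 3*s^2 - 22*s - 3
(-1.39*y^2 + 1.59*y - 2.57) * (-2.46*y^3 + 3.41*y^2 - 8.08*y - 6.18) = 3.4194*y^5 - 8.6513*y^4 + 22.9753*y^3 - 13.0207*y^2 + 10.9394*y + 15.8826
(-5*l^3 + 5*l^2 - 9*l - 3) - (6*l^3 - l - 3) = -11*l^3 + 5*l^2 - 8*l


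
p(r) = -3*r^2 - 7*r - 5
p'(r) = -6*r - 7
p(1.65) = -24.72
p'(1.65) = -16.90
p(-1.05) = -0.96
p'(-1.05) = -0.70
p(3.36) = -62.39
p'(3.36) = -27.16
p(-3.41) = -16.01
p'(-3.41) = 13.46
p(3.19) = -57.86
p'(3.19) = -26.14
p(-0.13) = -4.14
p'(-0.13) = -6.22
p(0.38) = -8.09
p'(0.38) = -9.28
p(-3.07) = -11.78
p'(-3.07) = 11.42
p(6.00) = -155.00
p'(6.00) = -43.00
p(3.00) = -53.00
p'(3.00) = -25.00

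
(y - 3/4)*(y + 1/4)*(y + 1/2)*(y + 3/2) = y^4 + 3*y^3/2 - 7*y^2/16 - 3*y/4 - 9/64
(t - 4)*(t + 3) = t^2 - t - 12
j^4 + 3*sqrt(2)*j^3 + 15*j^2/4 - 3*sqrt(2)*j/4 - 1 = (j - 1/2)*(j + 2*sqrt(2))*(sqrt(2)*j/2 + 1)*(sqrt(2)*j + sqrt(2)/2)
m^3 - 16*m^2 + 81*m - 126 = (m - 7)*(m - 6)*(m - 3)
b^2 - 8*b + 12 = (b - 6)*(b - 2)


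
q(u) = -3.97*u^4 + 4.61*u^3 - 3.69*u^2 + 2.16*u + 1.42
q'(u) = -15.88*u^3 + 13.83*u^2 - 7.38*u + 2.16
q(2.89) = -188.82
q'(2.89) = -286.96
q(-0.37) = -0.19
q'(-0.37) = 7.59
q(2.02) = -37.38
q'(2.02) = -87.21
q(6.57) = -6233.24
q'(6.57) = -3952.82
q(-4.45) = -2044.29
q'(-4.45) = 1708.23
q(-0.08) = 1.22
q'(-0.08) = 2.85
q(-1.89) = -97.62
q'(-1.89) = 172.72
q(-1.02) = -13.81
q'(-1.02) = 40.93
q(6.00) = -4267.82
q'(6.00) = -2974.32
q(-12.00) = -90843.86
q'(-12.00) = 29522.88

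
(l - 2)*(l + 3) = l^2 + l - 6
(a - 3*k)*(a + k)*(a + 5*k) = a^3 + 3*a^2*k - 13*a*k^2 - 15*k^3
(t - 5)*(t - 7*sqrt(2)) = t^2 - 7*sqrt(2)*t - 5*t + 35*sqrt(2)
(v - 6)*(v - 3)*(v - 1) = v^3 - 10*v^2 + 27*v - 18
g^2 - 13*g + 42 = (g - 7)*(g - 6)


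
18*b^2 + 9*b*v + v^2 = (3*b + v)*(6*b + v)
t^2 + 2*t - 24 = (t - 4)*(t + 6)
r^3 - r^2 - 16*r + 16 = (r - 4)*(r - 1)*(r + 4)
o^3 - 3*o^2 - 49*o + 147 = (o - 7)*(o - 3)*(o + 7)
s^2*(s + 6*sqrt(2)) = s^3 + 6*sqrt(2)*s^2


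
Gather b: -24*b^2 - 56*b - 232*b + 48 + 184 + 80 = -24*b^2 - 288*b + 312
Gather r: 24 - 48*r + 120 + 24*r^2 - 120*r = 24*r^2 - 168*r + 144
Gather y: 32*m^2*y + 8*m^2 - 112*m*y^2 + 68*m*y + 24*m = 8*m^2 - 112*m*y^2 + 24*m + y*(32*m^2 + 68*m)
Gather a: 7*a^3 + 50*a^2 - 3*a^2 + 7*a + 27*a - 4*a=7*a^3 + 47*a^2 + 30*a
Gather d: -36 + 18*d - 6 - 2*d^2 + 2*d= -2*d^2 + 20*d - 42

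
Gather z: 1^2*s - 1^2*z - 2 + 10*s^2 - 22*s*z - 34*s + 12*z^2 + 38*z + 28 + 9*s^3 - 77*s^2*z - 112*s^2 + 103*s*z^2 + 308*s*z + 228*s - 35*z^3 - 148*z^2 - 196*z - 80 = 9*s^3 - 102*s^2 + 195*s - 35*z^3 + z^2*(103*s - 136) + z*(-77*s^2 + 286*s - 159) - 54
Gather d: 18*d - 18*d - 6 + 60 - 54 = 0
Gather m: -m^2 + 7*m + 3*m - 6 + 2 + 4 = -m^2 + 10*m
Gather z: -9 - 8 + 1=-16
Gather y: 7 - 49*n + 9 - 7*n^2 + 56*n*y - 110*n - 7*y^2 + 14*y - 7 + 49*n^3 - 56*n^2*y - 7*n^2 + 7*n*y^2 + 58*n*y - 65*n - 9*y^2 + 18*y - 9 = 49*n^3 - 14*n^2 - 224*n + y^2*(7*n - 16) + y*(-56*n^2 + 114*n + 32)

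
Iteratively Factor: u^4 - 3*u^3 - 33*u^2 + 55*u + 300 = (u + 4)*(u^3 - 7*u^2 - 5*u + 75) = (u + 3)*(u + 4)*(u^2 - 10*u + 25) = (u - 5)*(u + 3)*(u + 4)*(u - 5)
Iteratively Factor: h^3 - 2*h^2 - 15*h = (h + 3)*(h^2 - 5*h) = (h - 5)*(h + 3)*(h)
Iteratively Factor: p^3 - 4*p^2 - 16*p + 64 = (p + 4)*(p^2 - 8*p + 16) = (p - 4)*(p + 4)*(p - 4)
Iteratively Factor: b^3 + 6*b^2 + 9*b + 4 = (b + 1)*(b^2 + 5*b + 4) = (b + 1)^2*(b + 4)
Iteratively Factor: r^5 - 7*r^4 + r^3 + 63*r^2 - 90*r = (r)*(r^4 - 7*r^3 + r^2 + 63*r - 90) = r*(r - 5)*(r^3 - 2*r^2 - 9*r + 18) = r*(r - 5)*(r + 3)*(r^2 - 5*r + 6) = r*(r - 5)*(r - 2)*(r + 3)*(r - 3)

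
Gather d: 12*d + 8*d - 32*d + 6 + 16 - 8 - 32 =-12*d - 18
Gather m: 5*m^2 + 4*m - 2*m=5*m^2 + 2*m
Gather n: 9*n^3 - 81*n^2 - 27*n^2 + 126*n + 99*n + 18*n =9*n^3 - 108*n^2 + 243*n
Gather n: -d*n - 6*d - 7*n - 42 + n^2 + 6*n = -6*d + n^2 + n*(-d - 1) - 42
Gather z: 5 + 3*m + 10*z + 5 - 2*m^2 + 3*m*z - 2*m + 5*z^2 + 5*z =-2*m^2 + m + 5*z^2 + z*(3*m + 15) + 10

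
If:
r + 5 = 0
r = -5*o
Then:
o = 1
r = -5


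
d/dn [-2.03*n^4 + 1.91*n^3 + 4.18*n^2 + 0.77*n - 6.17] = -8.12*n^3 + 5.73*n^2 + 8.36*n + 0.77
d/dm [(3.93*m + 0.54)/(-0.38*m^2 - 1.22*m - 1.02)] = (1.4934*m^2 + 0.4104*m - 3.3498)/(0.1444*m^4 + 0.9272*m^3 + 2.2636*m^2 + 2.4888*m + 1.0404)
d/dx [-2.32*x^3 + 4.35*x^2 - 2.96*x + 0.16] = -6.96*x^2 + 8.7*x - 2.96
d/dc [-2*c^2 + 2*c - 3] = 2 - 4*c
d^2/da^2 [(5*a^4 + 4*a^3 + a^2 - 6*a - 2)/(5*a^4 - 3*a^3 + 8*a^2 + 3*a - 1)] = 2*(175*a^9 - 525*a^8 - 1875*a^7 + 480*a^6 + 141*a^5 - 96*a^4 - 511*a^3 - 264*a^2 - 258*a - 51)/(125*a^12 - 225*a^11 + 735*a^10 - 522*a^9 + 831*a^8 + 315*a^7 - 52*a^6 + 549*a^5 + 93*a^4 - 126*a^3 - 3*a^2 + 9*a - 1)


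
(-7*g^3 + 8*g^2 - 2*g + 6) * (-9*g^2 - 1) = 63*g^5 - 72*g^4 + 25*g^3 - 62*g^2 + 2*g - 6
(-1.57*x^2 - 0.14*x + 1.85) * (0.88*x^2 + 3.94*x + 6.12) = -1.3816*x^4 - 6.309*x^3 - 8.532*x^2 + 6.4322*x + 11.322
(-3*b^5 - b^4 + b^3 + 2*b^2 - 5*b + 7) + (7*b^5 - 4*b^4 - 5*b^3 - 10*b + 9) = 4*b^5 - 5*b^4 - 4*b^3 + 2*b^2 - 15*b + 16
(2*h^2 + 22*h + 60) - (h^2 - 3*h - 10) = h^2 + 25*h + 70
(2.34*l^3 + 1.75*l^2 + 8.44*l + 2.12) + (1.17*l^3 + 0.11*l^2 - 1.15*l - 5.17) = 3.51*l^3 + 1.86*l^2 + 7.29*l - 3.05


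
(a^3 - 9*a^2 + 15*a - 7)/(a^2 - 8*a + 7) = a - 1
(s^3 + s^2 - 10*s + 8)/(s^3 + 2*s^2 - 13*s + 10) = (s + 4)/(s + 5)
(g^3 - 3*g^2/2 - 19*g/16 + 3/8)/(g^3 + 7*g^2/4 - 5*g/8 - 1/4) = (16*g^3 - 24*g^2 - 19*g + 6)/(2*(8*g^3 + 14*g^2 - 5*g - 2))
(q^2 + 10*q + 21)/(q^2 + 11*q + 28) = (q + 3)/(q + 4)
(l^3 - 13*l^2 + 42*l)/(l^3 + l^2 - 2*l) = (l^2 - 13*l + 42)/(l^2 + l - 2)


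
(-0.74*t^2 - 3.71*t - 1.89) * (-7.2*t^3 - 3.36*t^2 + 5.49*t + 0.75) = 5.328*t^5 + 29.1984*t^4 + 22.011*t^3 - 14.5725*t^2 - 13.1586*t - 1.4175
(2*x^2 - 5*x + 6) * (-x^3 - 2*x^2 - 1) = -2*x^5 + x^4 + 4*x^3 - 14*x^2 + 5*x - 6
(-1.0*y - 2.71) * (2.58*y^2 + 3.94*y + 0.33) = -2.58*y^3 - 10.9318*y^2 - 11.0074*y - 0.8943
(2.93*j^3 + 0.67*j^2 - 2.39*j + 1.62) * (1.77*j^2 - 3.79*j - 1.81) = 5.1861*j^5 - 9.9188*j^4 - 12.0729*j^3 + 10.7128*j^2 - 1.8139*j - 2.9322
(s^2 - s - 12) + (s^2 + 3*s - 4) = 2*s^2 + 2*s - 16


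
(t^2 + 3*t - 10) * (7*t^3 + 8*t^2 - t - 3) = 7*t^5 + 29*t^4 - 47*t^3 - 86*t^2 + t + 30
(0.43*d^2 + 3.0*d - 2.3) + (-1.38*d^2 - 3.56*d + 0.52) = -0.95*d^2 - 0.56*d - 1.78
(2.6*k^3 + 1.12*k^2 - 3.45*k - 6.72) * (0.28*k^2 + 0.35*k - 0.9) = 0.728*k^5 + 1.2236*k^4 - 2.914*k^3 - 4.0971*k^2 + 0.753000000000001*k + 6.048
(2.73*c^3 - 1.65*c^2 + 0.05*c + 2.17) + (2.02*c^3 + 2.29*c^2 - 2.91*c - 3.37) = 4.75*c^3 + 0.64*c^2 - 2.86*c - 1.2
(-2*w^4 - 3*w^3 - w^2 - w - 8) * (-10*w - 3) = 20*w^5 + 36*w^4 + 19*w^3 + 13*w^2 + 83*w + 24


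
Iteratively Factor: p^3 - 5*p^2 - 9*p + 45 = (p - 5)*(p^2 - 9) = (p - 5)*(p - 3)*(p + 3)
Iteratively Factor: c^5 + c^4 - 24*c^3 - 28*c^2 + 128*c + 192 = (c + 4)*(c^4 - 3*c^3 - 12*c^2 + 20*c + 48) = (c + 2)*(c + 4)*(c^3 - 5*c^2 - 2*c + 24) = (c + 2)^2*(c + 4)*(c^2 - 7*c + 12) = (c - 3)*(c + 2)^2*(c + 4)*(c - 4)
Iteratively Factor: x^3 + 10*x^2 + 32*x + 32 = (x + 2)*(x^2 + 8*x + 16) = (x + 2)*(x + 4)*(x + 4)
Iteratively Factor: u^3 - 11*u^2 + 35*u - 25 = (u - 1)*(u^2 - 10*u + 25) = (u - 5)*(u - 1)*(u - 5)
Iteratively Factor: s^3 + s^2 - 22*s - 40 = (s + 4)*(s^2 - 3*s - 10) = (s - 5)*(s + 4)*(s + 2)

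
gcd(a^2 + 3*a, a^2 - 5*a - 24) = a + 3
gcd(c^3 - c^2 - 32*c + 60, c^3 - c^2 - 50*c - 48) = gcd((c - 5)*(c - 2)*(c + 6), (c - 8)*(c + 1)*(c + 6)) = c + 6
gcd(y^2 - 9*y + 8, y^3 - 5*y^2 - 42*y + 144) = y - 8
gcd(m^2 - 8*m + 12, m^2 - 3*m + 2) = m - 2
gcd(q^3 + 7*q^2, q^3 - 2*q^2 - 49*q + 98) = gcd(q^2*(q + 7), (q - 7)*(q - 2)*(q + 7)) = q + 7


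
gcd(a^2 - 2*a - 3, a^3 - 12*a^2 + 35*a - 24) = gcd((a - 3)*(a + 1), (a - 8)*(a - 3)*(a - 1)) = a - 3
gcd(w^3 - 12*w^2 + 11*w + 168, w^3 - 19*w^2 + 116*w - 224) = w^2 - 15*w + 56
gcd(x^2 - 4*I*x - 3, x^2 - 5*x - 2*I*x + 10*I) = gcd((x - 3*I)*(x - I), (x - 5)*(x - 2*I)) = 1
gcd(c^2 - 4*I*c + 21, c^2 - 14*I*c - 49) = c - 7*I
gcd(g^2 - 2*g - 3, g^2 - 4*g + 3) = g - 3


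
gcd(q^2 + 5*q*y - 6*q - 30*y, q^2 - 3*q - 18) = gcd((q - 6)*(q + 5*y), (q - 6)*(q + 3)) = q - 6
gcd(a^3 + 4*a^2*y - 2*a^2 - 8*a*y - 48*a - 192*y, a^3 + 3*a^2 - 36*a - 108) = a + 6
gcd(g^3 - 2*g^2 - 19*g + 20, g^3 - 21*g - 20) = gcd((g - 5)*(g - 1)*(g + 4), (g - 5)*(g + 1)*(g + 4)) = g^2 - g - 20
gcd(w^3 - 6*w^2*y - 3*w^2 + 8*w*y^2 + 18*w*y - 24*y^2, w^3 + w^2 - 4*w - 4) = 1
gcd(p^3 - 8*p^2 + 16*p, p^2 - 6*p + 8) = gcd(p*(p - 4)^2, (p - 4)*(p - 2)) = p - 4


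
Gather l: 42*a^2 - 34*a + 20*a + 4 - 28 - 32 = 42*a^2 - 14*a - 56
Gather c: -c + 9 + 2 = 11 - c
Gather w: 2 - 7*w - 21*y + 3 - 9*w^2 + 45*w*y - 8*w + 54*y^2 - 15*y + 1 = -9*w^2 + w*(45*y - 15) + 54*y^2 - 36*y + 6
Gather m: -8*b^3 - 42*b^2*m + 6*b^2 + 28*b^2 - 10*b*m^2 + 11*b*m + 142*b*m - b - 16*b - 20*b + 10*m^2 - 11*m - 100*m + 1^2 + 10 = -8*b^3 + 34*b^2 - 37*b + m^2*(10 - 10*b) + m*(-42*b^2 + 153*b - 111) + 11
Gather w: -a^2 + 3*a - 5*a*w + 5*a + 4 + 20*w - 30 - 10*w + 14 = -a^2 + 8*a + w*(10 - 5*a) - 12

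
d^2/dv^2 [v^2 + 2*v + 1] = 2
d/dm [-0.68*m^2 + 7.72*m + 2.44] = 7.72 - 1.36*m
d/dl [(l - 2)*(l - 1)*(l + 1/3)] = 3*l^2 - 16*l/3 + 1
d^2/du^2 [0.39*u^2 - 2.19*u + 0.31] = 0.780000000000000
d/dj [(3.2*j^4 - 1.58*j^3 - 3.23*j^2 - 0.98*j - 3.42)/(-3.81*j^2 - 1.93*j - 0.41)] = (-24.384*j^5 - 12.5082*j^4 + 0.8508*j^3 + 4.4435*j^2 - 23.4118*j - 6.1988)/(14.5161*j^4 + 14.7066*j^3 + 6.8491*j^2 + 1.5826*j + 0.1681)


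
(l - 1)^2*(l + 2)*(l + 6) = l^4 + 6*l^3 - 3*l^2 - 16*l + 12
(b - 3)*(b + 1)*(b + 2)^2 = b^4 + 2*b^3 - 7*b^2 - 20*b - 12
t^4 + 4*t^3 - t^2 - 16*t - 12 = (t - 2)*(t + 1)*(t + 2)*(t + 3)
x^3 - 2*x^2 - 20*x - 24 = (x - 6)*(x + 2)^2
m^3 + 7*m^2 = m^2*(m + 7)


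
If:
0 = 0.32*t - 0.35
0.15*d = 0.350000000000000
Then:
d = 2.33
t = 1.09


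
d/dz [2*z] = 2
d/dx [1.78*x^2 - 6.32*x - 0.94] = 3.56*x - 6.32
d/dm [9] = 0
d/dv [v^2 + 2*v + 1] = 2*v + 2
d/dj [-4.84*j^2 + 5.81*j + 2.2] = 5.81 - 9.68*j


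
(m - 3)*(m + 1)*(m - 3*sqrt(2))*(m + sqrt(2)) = m^4 - 2*sqrt(2)*m^3 - 2*m^3 - 9*m^2 + 4*sqrt(2)*m^2 + 6*sqrt(2)*m + 12*m + 18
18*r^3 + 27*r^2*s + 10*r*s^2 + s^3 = (r + s)*(3*r + s)*(6*r + s)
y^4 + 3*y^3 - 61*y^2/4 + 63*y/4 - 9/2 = (y - 3/2)*(y - 1)*(y - 1/2)*(y + 6)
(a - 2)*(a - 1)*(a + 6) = a^3 + 3*a^2 - 16*a + 12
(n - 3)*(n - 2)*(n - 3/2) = n^3 - 13*n^2/2 + 27*n/2 - 9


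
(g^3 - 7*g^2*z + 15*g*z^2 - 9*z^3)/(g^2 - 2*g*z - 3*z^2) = (g^2 - 4*g*z + 3*z^2)/(g + z)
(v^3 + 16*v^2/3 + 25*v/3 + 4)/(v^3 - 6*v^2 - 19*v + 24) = (3*v^2 + 7*v + 4)/(3*(v^2 - 9*v + 8))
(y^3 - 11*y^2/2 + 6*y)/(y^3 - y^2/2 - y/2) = (-2*y^2 + 11*y - 12)/(-2*y^2 + y + 1)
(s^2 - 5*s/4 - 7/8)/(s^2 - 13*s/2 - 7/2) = (s - 7/4)/(s - 7)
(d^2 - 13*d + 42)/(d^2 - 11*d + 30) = (d - 7)/(d - 5)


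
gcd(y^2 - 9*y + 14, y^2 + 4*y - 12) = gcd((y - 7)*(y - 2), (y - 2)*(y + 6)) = y - 2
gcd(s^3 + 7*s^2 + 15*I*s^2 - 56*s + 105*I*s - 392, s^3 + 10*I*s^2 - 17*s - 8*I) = s + 8*I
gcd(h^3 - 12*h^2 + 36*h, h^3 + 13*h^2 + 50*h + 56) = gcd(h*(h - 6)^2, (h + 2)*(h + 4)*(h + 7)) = 1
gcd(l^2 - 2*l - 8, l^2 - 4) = l + 2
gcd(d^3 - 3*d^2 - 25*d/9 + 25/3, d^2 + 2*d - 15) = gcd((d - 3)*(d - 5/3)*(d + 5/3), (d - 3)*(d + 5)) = d - 3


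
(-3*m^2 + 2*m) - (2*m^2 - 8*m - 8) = -5*m^2 + 10*m + 8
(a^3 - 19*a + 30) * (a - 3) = a^4 - 3*a^3 - 19*a^2 + 87*a - 90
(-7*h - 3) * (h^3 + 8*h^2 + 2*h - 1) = -7*h^4 - 59*h^3 - 38*h^2 + h + 3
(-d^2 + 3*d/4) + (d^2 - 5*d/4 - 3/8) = -d/2 - 3/8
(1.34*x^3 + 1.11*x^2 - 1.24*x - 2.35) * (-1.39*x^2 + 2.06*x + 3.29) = -1.8626*x^5 + 1.2175*x^4 + 8.4188*x^3 + 4.364*x^2 - 8.9206*x - 7.7315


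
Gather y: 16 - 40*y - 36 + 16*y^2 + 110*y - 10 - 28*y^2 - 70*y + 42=12 - 12*y^2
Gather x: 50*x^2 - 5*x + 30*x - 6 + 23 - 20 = 50*x^2 + 25*x - 3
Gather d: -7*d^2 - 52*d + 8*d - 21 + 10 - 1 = -7*d^2 - 44*d - 12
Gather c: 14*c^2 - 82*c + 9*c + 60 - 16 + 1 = 14*c^2 - 73*c + 45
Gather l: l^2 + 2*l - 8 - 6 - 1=l^2 + 2*l - 15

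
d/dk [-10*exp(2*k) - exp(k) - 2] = (-20*exp(k) - 1)*exp(k)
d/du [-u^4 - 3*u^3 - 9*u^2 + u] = -4*u^3 - 9*u^2 - 18*u + 1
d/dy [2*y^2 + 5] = 4*y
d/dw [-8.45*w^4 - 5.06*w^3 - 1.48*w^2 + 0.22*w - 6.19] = -33.8*w^3 - 15.18*w^2 - 2.96*w + 0.22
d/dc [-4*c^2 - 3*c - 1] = -8*c - 3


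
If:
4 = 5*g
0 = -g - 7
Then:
No Solution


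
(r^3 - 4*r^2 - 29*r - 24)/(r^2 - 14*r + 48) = (r^2 + 4*r + 3)/(r - 6)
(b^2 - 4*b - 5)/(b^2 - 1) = (b - 5)/(b - 1)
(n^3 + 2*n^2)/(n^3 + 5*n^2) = (n + 2)/(n + 5)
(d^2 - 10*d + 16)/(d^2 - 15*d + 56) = (d - 2)/(d - 7)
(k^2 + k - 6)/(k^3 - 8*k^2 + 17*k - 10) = (k + 3)/(k^2 - 6*k + 5)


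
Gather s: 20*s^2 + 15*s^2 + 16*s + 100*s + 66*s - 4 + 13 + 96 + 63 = 35*s^2 + 182*s + 168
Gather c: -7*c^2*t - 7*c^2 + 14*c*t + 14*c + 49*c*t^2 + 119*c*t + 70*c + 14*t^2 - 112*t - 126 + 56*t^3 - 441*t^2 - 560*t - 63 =c^2*(-7*t - 7) + c*(49*t^2 + 133*t + 84) + 56*t^3 - 427*t^2 - 672*t - 189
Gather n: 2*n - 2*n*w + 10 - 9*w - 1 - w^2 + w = n*(2 - 2*w) - w^2 - 8*w + 9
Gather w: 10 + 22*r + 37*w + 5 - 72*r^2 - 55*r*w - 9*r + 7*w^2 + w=-72*r^2 + 13*r + 7*w^2 + w*(38 - 55*r) + 15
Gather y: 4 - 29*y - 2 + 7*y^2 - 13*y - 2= 7*y^2 - 42*y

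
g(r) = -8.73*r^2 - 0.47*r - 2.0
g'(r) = -17.46*r - 0.47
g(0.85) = -8.71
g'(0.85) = -15.31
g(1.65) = -26.54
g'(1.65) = -29.28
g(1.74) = -29.25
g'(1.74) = -30.85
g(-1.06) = -11.31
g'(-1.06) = 18.04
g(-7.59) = -501.35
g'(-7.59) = 132.05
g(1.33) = -18.07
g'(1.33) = -23.69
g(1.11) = -13.28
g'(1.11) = -19.85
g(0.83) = -8.40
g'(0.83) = -14.96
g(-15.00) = -1959.20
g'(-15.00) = 261.43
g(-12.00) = -1253.48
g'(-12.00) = 209.05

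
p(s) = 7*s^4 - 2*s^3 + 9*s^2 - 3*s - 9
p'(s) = 28*s^3 - 6*s^2 + 18*s - 3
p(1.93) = 101.48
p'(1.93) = 210.68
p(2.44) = 256.33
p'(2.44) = 411.95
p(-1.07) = 16.14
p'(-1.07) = -63.43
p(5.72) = 7387.46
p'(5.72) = 5143.83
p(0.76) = -4.62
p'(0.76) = 19.51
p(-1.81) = 112.90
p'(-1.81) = -221.27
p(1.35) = 21.68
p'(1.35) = 79.26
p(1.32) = 19.37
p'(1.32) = 74.70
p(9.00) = 45162.00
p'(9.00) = 20085.00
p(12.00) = 142947.00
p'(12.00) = 47733.00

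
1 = 1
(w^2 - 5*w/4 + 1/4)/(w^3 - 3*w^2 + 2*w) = (w - 1/4)/(w*(w - 2))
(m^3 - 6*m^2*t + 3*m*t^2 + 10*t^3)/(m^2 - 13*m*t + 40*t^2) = (-m^2 + m*t + 2*t^2)/(-m + 8*t)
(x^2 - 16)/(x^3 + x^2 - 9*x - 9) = (x^2 - 16)/(x^3 + x^2 - 9*x - 9)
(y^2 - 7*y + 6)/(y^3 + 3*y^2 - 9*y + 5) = (y - 6)/(y^2 + 4*y - 5)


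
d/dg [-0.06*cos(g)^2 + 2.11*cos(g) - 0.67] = (0.12*cos(g) - 2.11)*sin(g)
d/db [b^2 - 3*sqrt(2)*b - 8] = 2*b - 3*sqrt(2)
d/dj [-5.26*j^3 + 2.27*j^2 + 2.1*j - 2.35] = -15.78*j^2 + 4.54*j + 2.1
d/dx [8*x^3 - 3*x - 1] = 24*x^2 - 3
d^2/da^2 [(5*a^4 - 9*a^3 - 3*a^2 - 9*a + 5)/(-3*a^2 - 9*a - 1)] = 6*(-15*a^6 - 135*a^5 - 420*a^4 + 114*a^3 + 17*a^2 - 153*a - 156)/(27*a^6 + 243*a^5 + 756*a^4 + 891*a^3 + 252*a^2 + 27*a + 1)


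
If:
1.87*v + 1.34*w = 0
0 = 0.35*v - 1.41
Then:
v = 4.03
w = -5.62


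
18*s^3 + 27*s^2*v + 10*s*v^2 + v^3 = (s + v)*(3*s + v)*(6*s + v)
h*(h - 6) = h^2 - 6*h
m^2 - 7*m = m*(m - 7)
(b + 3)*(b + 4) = b^2 + 7*b + 12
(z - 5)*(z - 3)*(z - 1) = z^3 - 9*z^2 + 23*z - 15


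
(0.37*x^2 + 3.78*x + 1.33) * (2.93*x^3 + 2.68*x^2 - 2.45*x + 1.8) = 1.0841*x^5 + 12.067*x^4 + 13.1208*x^3 - 5.0306*x^2 + 3.5455*x + 2.394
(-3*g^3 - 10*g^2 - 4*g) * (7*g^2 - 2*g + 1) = -21*g^5 - 64*g^4 - 11*g^3 - 2*g^2 - 4*g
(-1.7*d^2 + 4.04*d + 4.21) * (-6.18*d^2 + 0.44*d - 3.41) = 10.506*d^4 - 25.7152*d^3 - 18.4432*d^2 - 11.924*d - 14.3561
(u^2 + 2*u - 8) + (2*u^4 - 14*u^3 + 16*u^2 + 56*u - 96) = 2*u^4 - 14*u^3 + 17*u^2 + 58*u - 104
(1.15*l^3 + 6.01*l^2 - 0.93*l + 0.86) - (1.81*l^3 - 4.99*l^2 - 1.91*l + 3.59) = -0.66*l^3 + 11.0*l^2 + 0.98*l - 2.73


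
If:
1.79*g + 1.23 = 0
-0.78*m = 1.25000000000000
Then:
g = -0.69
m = -1.60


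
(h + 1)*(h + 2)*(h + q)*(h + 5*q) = h^4 + 6*h^3*q + 3*h^3 + 5*h^2*q^2 + 18*h^2*q + 2*h^2 + 15*h*q^2 + 12*h*q + 10*q^2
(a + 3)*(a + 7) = a^2 + 10*a + 21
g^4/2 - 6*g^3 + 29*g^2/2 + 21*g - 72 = (g/2 + 1)*(g - 8)*(g - 3)^2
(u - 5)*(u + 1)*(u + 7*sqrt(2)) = u^3 - 4*u^2 + 7*sqrt(2)*u^2 - 28*sqrt(2)*u - 5*u - 35*sqrt(2)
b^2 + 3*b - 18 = (b - 3)*(b + 6)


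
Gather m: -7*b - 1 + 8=7 - 7*b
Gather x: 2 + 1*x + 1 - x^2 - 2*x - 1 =-x^2 - x + 2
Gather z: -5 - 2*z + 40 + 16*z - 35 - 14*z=0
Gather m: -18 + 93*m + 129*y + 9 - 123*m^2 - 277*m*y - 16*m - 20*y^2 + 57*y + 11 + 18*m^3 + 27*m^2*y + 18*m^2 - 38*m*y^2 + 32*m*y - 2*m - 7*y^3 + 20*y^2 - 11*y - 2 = 18*m^3 + m^2*(27*y - 105) + m*(-38*y^2 - 245*y + 75) - 7*y^3 + 175*y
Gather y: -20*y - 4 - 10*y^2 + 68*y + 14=-10*y^2 + 48*y + 10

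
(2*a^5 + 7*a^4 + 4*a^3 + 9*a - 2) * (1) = 2*a^5 + 7*a^4 + 4*a^3 + 9*a - 2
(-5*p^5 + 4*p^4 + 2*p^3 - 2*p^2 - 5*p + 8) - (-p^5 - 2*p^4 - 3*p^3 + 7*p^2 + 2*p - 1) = -4*p^5 + 6*p^4 + 5*p^3 - 9*p^2 - 7*p + 9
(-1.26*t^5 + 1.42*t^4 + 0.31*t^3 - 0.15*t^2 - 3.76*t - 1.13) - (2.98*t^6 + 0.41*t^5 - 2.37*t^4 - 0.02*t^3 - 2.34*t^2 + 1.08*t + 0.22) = -2.98*t^6 - 1.67*t^5 + 3.79*t^4 + 0.33*t^3 + 2.19*t^2 - 4.84*t - 1.35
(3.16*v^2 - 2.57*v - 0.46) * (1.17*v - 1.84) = 3.6972*v^3 - 8.8213*v^2 + 4.1906*v + 0.8464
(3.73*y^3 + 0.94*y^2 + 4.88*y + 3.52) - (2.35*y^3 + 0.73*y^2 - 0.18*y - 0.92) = 1.38*y^3 + 0.21*y^2 + 5.06*y + 4.44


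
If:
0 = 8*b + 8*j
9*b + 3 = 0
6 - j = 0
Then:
No Solution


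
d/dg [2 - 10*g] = -10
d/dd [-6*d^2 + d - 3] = 1 - 12*d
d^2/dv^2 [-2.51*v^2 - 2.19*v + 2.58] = -5.02000000000000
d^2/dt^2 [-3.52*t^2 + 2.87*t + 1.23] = -7.04000000000000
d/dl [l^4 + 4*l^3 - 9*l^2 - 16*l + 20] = 4*l^3 + 12*l^2 - 18*l - 16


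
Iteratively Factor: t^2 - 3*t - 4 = (t + 1)*(t - 4)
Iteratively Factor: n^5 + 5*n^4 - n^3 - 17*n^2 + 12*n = (n)*(n^4 + 5*n^3 - n^2 - 17*n + 12) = n*(n + 4)*(n^3 + n^2 - 5*n + 3) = n*(n - 1)*(n + 4)*(n^2 + 2*n - 3) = n*(n - 1)*(n + 3)*(n + 4)*(n - 1)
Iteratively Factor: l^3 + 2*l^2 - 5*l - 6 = (l - 2)*(l^2 + 4*l + 3) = (l - 2)*(l + 3)*(l + 1)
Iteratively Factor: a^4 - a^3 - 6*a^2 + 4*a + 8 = (a + 1)*(a^3 - 2*a^2 - 4*a + 8) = (a + 1)*(a + 2)*(a^2 - 4*a + 4) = (a - 2)*(a + 1)*(a + 2)*(a - 2)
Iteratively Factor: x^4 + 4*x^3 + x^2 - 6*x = (x + 3)*(x^3 + x^2 - 2*x) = (x + 2)*(x + 3)*(x^2 - x) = x*(x + 2)*(x + 3)*(x - 1)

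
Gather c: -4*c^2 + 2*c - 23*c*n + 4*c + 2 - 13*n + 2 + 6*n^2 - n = -4*c^2 + c*(6 - 23*n) + 6*n^2 - 14*n + 4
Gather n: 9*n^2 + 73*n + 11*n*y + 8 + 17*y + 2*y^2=9*n^2 + n*(11*y + 73) + 2*y^2 + 17*y + 8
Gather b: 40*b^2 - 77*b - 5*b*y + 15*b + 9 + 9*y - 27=40*b^2 + b*(-5*y - 62) + 9*y - 18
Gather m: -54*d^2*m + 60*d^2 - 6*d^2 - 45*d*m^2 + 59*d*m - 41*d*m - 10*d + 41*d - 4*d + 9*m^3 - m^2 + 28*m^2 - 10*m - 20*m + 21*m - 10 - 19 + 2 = 54*d^2 + 27*d + 9*m^3 + m^2*(27 - 45*d) + m*(-54*d^2 + 18*d - 9) - 27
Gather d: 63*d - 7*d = 56*d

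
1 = 1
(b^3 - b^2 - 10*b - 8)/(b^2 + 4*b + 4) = (b^2 - 3*b - 4)/(b + 2)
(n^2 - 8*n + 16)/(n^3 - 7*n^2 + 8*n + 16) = 1/(n + 1)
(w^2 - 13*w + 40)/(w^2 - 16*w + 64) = (w - 5)/(w - 8)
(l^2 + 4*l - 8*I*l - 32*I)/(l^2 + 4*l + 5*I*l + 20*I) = (l - 8*I)/(l + 5*I)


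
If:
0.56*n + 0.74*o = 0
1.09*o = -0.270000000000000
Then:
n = 0.33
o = -0.25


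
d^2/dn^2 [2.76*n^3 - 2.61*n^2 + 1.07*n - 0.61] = 16.56*n - 5.22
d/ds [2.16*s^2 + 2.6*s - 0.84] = 4.32*s + 2.6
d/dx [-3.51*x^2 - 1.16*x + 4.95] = -7.02*x - 1.16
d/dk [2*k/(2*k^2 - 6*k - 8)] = (-k^2 - 4)/(k^4 - 6*k^3 + k^2 + 24*k + 16)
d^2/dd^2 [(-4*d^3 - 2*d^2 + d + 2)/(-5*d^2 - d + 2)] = 2*(9*d^3 - 114*d^2 - 12*d - 16)/(125*d^6 + 75*d^5 - 135*d^4 - 59*d^3 + 54*d^2 + 12*d - 8)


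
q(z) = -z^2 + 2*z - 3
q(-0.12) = -3.25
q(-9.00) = -102.00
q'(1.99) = -1.98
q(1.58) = -2.34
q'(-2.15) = 6.30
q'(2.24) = -2.48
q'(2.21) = -2.42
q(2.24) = -3.54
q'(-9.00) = 20.00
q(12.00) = -123.00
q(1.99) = -2.98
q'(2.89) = -3.78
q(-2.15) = -11.92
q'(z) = 2 - 2*z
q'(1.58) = -1.16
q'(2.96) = -3.92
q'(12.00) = -22.00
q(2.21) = -3.46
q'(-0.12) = 2.24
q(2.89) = -5.57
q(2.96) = -5.84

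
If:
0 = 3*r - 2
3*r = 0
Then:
No Solution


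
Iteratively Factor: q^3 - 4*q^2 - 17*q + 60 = (q + 4)*(q^2 - 8*q + 15) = (q - 5)*(q + 4)*(q - 3)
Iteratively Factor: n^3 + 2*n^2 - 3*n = (n)*(n^2 + 2*n - 3) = n*(n - 1)*(n + 3)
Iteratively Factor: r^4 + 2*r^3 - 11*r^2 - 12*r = (r)*(r^3 + 2*r^2 - 11*r - 12) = r*(r + 4)*(r^2 - 2*r - 3) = r*(r - 3)*(r + 4)*(r + 1)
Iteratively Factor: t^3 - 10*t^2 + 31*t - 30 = (t - 3)*(t^2 - 7*t + 10) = (t - 5)*(t - 3)*(t - 2)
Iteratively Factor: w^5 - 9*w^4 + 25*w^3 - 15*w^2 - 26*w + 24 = (w - 3)*(w^4 - 6*w^3 + 7*w^2 + 6*w - 8) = (w - 4)*(w - 3)*(w^3 - 2*w^2 - w + 2) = (w - 4)*(w - 3)*(w + 1)*(w^2 - 3*w + 2) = (w - 4)*(w - 3)*(w - 1)*(w + 1)*(w - 2)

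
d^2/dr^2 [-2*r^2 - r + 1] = -4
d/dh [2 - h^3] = -3*h^2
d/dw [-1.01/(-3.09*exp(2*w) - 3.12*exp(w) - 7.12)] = (-6.2418*exp(w) - 3.1512)*exp(w)/(3.09*exp(2*w) + 3.12*exp(w) + 7.12)^2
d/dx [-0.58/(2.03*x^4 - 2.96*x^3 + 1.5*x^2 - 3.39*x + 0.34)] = (4.7096*x^3 - 5.1504*x^2 + 1.74*x - 1.9662)/(2.03*x^4 - 2.96*x^3 + 1.5*x^2 - 3.39*x + 0.34)^2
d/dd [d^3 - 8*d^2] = d*(3*d - 16)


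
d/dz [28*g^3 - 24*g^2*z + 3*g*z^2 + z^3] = -24*g^2 + 6*g*z + 3*z^2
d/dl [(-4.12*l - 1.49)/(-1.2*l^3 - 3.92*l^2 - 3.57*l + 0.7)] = (4.944*l^3 + 16.1504*l^2 + 14.7084*l - (4.12*l + 1.49)*(3.6*l^2 + 7.84*l + 3.57) - 2.884)/(1.2*l^3 + 3.92*l^2 + 3.57*l - 0.7)^2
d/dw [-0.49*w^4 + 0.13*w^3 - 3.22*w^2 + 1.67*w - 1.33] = -1.96*w^3 + 0.39*w^2 - 6.44*w + 1.67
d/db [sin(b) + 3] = cos(b)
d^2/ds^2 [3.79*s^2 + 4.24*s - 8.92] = 7.58000000000000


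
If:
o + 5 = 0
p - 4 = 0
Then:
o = -5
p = 4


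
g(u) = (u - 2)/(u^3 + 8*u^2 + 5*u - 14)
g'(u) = (u - 2)*(-3*u^2 - 16*u - 5)/(u^3 + 8*u^2 + 5*u - 14)^2 + 1/(u^3 + 8*u^2 + 5*u - 14) = (u^3 + 8*u^2 + 5*u - (u - 2)*(3*u^2 + 16*u + 5) - 14)/(u^3 + 8*u^2 + 5*u - 14)^2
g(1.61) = -0.02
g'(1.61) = 0.09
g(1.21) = -0.14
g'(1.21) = 0.92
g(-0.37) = 0.16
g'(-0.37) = -0.07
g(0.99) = 4.23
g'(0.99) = 416.64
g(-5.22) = -0.20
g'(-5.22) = 0.05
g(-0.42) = 0.16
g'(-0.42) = -0.08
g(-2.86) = -0.35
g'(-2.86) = -0.34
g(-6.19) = -0.34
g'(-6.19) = 0.33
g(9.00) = 0.00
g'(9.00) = 0.00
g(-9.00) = 0.08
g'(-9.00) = 0.05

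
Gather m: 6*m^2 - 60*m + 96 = 6*m^2 - 60*m + 96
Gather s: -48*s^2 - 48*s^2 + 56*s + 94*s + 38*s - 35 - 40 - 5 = -96*s^2 + 188*s - 80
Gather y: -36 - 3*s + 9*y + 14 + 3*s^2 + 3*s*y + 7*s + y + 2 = 3*s^2 + 4*s + y*(3*s + 10) - 20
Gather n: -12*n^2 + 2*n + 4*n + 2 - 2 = -12*n^2 + 6*n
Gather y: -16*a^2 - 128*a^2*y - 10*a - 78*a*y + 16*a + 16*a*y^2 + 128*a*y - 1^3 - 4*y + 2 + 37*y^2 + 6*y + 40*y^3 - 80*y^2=-16*a^2 + 6*a + 40*y^3 + y^2*(16*a - 43) + y*(-128*a^2 + 50*a + 2) + 1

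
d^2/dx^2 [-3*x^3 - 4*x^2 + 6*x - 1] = -18*x - 8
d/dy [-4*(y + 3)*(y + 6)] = -8*y - 36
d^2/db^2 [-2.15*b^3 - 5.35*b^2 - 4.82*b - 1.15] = -12.9*b - 10.7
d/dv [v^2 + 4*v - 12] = 2*v + 4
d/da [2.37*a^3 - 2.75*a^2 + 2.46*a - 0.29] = 7.11*a^2 - 5.5*a + 2.46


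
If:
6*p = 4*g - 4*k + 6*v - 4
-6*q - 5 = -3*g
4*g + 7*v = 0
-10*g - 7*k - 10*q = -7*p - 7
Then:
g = -7*v/4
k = 43*v/20 + 32/35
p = -8*v/5 - 134/105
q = -7*v/8 - 5/6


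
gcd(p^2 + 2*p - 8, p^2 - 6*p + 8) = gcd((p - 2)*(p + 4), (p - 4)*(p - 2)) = p - 2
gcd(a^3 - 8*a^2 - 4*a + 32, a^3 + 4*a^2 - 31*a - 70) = a + 2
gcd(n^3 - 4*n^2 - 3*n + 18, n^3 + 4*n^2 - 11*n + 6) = 1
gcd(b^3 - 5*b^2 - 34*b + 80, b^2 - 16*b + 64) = b - 8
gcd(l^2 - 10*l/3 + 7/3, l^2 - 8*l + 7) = l - 1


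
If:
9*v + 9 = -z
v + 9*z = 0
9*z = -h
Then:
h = -81/80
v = -81/80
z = 9/80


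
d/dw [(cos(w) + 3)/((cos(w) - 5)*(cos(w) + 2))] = (cos(w)^2 + 6*cos(w) + 1)*sin(w)/((cos(w) - 5)^2*(cos(w) + 2)^2)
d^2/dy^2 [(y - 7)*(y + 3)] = 2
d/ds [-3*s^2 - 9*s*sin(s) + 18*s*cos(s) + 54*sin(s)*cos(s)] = -18*s*sin(s) - 9*s*cos(s) - 6*s - 9*sin(s) + 18*cos(s) + 54*cos(2*s)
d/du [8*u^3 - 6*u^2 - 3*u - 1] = 24*u^2 - 12*u - 3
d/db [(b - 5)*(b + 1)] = 2*b - 4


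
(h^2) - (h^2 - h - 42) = h + 42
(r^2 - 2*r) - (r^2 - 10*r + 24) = 8*r - 24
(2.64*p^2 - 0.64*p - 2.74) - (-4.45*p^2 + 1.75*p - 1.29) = 7.09*p^2 - 2.39*p - 1.45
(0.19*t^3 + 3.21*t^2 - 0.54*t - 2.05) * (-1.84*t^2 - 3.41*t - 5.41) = -0.3496*t^5 - 6.5543*t^4 - 10.9804*t^3 - 11.7527*t^2 + 9.9119*t + 11.0905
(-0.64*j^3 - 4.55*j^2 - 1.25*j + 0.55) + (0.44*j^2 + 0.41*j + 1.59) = -0.64*j^3 - 4.11*j^2 - 0.84*j + 2.14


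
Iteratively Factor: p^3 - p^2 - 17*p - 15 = (p + 3)*(p^2 - 4*p - 5) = (p + 1)*(p + 3)*(p - 5)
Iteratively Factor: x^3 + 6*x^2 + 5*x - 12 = (x + 4)*(x^2 + 2*x - 3) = (x - 1)*(x + 4)*(x + 3)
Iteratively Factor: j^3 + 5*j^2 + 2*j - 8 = (j + 2)*(j^2 + 3*j - 4) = (j + 2)*(j + 4)*(j - 1)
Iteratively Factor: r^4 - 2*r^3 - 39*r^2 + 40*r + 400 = (r + 4)*(r^3 - 6*r^2 - 15*r + 100) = (r - 5)*(r + 4)*(r^2 - r - 20) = (r - 5)^2*(r + 4)*(r + 4)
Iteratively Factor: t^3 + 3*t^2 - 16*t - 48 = (t + 4)*(t^2 - t - 12) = (t + 3)*(t + 4)*(t - 4)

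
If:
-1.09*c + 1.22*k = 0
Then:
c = 1.11926605504587*k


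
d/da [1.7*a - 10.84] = 1.70000000000000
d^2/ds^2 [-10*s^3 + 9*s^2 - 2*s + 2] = 18 - 60*s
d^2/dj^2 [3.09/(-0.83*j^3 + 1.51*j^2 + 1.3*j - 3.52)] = ((15.3882*j - 9.3318)*(0.83*j^3 - 1.51*j^2 - 1.3*j + 3.52) - 3.09*(-4.98*j^2 + 6.04*j + 2.6)*(-2.49*j^2 + 3.02*j + 1.3))/(0.83*j^3 - 1.51*j^2 - 1.3*j + 3.52)^3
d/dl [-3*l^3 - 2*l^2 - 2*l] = -9*l^2 - 4*l - 2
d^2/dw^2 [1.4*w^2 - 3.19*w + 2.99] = 2.80000000000000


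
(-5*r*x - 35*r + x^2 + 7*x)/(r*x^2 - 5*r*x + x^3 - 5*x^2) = (-5*r*x - 35*r + x^2 + 7*x)/(x*(r*x - 5*r + x^2 - 5*x))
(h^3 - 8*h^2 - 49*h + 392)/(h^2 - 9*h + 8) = (h^2 - 49)/(h - 1)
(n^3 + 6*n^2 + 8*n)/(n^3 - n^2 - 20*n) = (n + 2)/(n - 5)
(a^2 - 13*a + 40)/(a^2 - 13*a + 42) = (a^2 - 13*a + 40)/(a^2 - 13*a + 42)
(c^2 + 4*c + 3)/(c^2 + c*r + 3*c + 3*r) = (c + 1)/(c + r)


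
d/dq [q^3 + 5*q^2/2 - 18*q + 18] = 3*q^2 + 5*q - 18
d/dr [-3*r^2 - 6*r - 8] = -6*r - 6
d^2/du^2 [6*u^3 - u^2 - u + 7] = 36*u - 2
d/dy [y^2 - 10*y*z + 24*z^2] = 2*y - 10*z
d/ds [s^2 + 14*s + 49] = 2*s + 14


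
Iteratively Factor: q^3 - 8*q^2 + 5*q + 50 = (q - 5)*(q^2 - 3*q - 10) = (q - 5)*(q + 2)*(q - 5)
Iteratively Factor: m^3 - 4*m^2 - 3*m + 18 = (m - 3)*(m^2 - m - 6) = (m - 3)^2*(m + 2)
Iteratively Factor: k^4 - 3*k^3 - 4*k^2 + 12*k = (k + 2)*(k^3 - 5*k^2 + 6*k) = (k - 2)*(k + 2)*(k^2 - 3*k) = (k - 3)*(k - 2)*(k + 2)*(k)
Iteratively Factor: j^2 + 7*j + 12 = (j + 4)*(j + 3)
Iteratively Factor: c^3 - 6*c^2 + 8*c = (c - 2)*(c^2 - 4*c) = c*(c - 2)*(c - 4)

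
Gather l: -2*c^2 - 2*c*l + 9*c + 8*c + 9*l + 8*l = -2*c^2 + 17*c + l*(17 - 2*c)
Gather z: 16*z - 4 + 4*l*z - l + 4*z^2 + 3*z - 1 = -l + 4*z^2 + z*(4*l + 19) - 5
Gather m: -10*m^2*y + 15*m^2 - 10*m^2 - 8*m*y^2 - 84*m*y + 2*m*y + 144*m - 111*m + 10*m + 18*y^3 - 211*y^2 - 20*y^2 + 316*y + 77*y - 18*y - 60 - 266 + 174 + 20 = m^2*(5 - 10*y) + m*(-8*y^2 - 82*y + 43) + 18*y^3 - 231*y^2 + 375*y - 132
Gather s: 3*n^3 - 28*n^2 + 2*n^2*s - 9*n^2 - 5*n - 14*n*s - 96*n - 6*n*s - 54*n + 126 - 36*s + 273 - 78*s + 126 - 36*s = 3*n^3 - 37*n^2 - 155*n + s*(2*n^2 - 20*n - 150) + 525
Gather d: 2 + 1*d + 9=d + 11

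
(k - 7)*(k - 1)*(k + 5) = k^3 - 3*k^2 - 33*k + 35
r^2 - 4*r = r*(r - 4)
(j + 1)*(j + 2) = j^2 + 3*j + 2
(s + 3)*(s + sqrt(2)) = s^2 + sqrt(2)*s + 3*s + 3*sqrt(2)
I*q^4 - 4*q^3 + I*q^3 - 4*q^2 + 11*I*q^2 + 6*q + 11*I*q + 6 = (q - I)^2*(q + 6*I)*(I*q + I)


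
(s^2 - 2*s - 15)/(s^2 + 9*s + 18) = (s - 5)/(s + 6)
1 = 1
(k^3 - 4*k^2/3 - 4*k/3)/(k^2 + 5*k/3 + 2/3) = k*(k - 2)/(k + 1)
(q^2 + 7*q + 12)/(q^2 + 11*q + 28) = (q + 3)/(q + 7)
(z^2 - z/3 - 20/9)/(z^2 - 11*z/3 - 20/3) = (z - 5/3)/(z - 5)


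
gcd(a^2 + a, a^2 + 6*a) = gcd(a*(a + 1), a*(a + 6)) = a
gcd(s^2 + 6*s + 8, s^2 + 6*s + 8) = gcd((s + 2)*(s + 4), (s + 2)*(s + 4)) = s^2 + 6*s + 8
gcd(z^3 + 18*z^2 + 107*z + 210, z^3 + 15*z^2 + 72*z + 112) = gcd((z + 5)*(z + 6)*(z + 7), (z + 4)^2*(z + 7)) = z + 7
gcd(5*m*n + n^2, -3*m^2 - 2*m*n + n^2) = 1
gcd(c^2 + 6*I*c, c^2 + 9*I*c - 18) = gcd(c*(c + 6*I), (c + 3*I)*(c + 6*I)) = c + 6*I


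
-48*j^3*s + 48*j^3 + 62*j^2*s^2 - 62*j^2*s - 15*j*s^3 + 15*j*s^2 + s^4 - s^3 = (-8*j + s)*(-6*j + s)*(-j + s)*(s - 1)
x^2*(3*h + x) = 3*h*x^2 + x^3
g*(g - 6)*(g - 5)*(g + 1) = g^4 - 10*g^3 + 19*g^2 + 30*g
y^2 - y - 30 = (y - 6)*(y + 5)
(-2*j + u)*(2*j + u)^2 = -8*j^3 - 4*j^2*u + 2*j*u^2 + u^3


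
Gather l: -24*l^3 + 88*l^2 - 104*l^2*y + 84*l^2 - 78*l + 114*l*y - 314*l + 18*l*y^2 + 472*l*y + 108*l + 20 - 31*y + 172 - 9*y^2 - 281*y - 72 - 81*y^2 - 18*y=-24*l^3 + l^2*(172 - 104*y) + l*(18*y^2 + 586*y - 284) - 90*y^2 - 330*y + 120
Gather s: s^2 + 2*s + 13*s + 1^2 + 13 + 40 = s^2 + 15*s + 54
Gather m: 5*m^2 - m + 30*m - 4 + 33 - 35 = 5*m^2 + 29*m - 6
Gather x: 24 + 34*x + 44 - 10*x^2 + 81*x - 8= -10*x^2 + 115*x + 60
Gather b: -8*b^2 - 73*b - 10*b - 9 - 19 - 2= -8*b^2 - 83*b - 30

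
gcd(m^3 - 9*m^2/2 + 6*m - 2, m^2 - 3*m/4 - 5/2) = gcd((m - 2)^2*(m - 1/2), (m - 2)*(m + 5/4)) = m - 2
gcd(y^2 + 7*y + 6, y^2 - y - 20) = 1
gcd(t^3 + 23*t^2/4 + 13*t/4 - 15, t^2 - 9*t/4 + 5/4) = t - 5/4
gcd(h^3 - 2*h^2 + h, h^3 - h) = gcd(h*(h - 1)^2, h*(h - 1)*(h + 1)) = h^2 - h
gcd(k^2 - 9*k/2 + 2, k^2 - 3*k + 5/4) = k - 1/2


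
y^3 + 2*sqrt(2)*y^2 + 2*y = y*(y + sqrt(2))^2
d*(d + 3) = d^2 + 3*d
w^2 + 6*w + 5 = (w + 1)*(w + 5)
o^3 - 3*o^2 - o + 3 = (o - 3)*(o - 1)*(o + 1)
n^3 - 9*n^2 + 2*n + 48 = (n - 8)*(n - 3)*(n + 2)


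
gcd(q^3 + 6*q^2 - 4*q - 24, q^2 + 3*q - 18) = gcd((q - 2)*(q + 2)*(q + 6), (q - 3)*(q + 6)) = q + 6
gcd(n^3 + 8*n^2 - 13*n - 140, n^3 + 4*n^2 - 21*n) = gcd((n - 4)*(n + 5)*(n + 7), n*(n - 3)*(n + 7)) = n + 7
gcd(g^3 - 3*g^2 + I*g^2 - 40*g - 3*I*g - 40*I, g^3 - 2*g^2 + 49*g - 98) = 1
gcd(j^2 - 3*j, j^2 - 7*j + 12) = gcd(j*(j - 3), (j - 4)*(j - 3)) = j - 3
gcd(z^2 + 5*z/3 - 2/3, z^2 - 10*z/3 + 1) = z - 1/3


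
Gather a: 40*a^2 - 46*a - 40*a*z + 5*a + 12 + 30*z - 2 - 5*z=40*a^2 + a*(-40*z - 41) + 25*z + 10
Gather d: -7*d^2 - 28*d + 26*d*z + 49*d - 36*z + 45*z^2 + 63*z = -7*d^2 + d*(26*z + 21) + 45*z^2 + 27*z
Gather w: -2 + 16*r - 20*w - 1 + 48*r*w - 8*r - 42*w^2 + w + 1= 8*r - 42*w^2 + w*(48*r - 19) - 2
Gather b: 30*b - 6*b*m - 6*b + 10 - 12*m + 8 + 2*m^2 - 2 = b*(24 - 6*m) + 2*m^2 - 12*m + 16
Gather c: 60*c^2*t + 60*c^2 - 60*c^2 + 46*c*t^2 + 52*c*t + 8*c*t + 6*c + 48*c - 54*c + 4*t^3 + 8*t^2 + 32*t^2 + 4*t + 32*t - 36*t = 60*c^2*t + c*(46*t^2 + 60*t) + 4*t^3 + 40*t^2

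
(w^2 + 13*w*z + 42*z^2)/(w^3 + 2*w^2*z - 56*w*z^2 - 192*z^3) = (-w - 7*z)/(-w^2 + 4*w*z + 32*z^2)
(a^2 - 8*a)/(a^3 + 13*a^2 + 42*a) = (a - 8)/(a^2 + 13*a + 42)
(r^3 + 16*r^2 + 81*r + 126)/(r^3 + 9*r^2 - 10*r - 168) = (r + 3)/(r - 4)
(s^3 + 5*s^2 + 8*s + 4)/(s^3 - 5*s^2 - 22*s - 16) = (s + 2)/(s - 8)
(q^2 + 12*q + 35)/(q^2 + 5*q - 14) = (q + 5)/(q - 2)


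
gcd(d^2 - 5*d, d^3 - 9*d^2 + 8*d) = d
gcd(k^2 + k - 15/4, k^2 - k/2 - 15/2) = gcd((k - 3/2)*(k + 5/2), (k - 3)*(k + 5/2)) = k + 5/2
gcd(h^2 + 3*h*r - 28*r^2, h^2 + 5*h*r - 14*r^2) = h + 7*r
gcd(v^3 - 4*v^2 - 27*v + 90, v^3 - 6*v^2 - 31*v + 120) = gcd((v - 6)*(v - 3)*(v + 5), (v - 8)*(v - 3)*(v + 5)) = v^2 + 2*v - 15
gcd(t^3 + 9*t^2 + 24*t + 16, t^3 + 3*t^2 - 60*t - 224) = t + 4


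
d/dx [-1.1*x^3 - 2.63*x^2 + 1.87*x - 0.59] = -3.3*x^2 - 5.26*x + 1.87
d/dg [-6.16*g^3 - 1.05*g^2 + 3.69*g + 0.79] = -18.48*g^2 - 2.1*g + 3.69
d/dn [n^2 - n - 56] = 2*n - 1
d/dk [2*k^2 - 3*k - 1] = 4*k - 3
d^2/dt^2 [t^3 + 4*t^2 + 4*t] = 6*t + 8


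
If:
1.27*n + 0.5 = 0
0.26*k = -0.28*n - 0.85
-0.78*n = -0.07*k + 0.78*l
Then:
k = -2.85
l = 0.14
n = -0.39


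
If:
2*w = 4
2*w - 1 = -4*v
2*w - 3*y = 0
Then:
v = -3/4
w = 2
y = 4/3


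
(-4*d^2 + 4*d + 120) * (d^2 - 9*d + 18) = -4*d^4 + 40*d^3 + 12*d^2 - 1008*d + 2160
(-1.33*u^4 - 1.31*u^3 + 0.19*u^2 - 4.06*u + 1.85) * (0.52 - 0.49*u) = 0.6517*u^5 - 0.0497000000000001*u^4 - 0.7743*u^3 + 2.0882*u^2 - 3.0177*u + 0.962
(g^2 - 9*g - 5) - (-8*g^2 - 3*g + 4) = 9*g^2 - 6*g - 9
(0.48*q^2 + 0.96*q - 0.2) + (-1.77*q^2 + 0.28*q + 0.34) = -1.29*q^2 + 1.24*q + 0.14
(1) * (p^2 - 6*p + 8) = p^2 - 6*p + 8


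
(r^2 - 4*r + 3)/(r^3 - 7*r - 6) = (r - 1)/(r^2 + 3*r + 2)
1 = 1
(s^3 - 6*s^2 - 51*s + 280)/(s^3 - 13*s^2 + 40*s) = (s + 7)/s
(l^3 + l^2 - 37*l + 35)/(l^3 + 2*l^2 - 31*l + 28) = (l - 5)/(l - 4)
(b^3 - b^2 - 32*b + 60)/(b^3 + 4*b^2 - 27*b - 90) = (b - 2)/(b + 3)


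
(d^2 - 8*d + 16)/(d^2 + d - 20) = (d - 4)/(d + 5)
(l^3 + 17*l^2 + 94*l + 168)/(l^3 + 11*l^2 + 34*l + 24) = (l + 7)/(l + 1)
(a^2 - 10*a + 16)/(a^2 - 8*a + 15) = (a^2 - 10*a + 16)/(a^2 - 8*a + 15)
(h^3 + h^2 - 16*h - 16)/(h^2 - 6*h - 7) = (h^2 - 16)/(h - 7)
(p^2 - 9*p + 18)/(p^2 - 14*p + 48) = (p - 3)/(p - 8)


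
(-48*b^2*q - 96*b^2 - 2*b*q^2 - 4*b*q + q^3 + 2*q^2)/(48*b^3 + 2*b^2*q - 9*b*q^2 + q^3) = (6*b*q + 12*b + q^2 + 2*q)/(-6*b^2 - b*q + q^2)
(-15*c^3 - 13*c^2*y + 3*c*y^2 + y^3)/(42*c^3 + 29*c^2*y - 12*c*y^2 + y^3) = (-15*c^2 + 2*c*y + y^2)/(42*c^2 - 13*c*y + y^2)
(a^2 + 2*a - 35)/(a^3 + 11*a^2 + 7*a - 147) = (a - 5)/(a^2 + 4*a - 21)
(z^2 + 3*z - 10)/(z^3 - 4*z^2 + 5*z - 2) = (z + 5)/(z^2 - 2*z + 1)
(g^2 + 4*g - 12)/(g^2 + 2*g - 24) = (g - 2)/(g - 4)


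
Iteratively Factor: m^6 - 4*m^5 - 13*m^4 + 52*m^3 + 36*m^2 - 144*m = (m + 3)*(m^5 - 7*m^4 + 8*m^3 + 28*m^2 - 48*m) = (m - 2)*(m + 3)*(m^4 - 5*m^3 - 2*m^2 + 24*m) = (m - 2)*(m + 2)*(m + 3)*(m^3 - 7*m^2 + 12*m) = m*(m - 2)*(m + 2)*(m + 3)*(m^2 - 7*m + 12) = m*(m - 4)*(m - 2)*(m + 2)*(m + 3)*(m - 3)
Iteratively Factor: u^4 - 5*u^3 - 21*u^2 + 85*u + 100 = (u + 1)*(u^3 - 6*u^2 - 15*u + 100) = (u + 1)*(u + 4)*(u^2 - 10*u + 25) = (u - 5)*(u + 1)*(u + 4)*(u - 5)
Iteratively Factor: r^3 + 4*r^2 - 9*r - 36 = (r + 3)*(r^2 + r - 12) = (r - 3)*(r + 3)*(r + 4)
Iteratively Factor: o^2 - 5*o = (o - 5)*(o)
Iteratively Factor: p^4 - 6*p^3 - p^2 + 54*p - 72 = (p - 3)*(p^3 - 3*p^2 - 10*p + 24) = (p - 4)*(p - 3)*(p^2 + p - 6) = (p - 4)*(p - 3)*(p - 2)*(p + 3)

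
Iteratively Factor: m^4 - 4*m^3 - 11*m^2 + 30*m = (m)*(m^3 - 4*m^2 - 11*m + 30) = m*(m - 2)*(m^2 - 2*m - 15) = m*(m - 2)*(m + 3)*(m - 5)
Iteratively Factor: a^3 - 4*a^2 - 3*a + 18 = (a - 3)*(a^2 - a - 6) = (a - 3)*(a + 2)*(a - 3)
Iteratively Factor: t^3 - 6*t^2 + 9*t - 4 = (t - 1)*(t^2 - 5*t + 4) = (t - 4)*(t - 1)*(t - 1)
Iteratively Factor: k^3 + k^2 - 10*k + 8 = (k - 2)*(k^2 + 3*k - 4) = (k - 2)*(k + 4)*(k - 1)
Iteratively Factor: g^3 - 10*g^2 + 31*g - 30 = (g - 2)*(g^2 - 8*g + 15) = (g - 3)*(g - 2)*(g - 5)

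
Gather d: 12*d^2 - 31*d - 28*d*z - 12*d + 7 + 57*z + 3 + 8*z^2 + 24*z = 12*d^2 + d*(-28*z - 43) + 8*z^2 + 81*z + 10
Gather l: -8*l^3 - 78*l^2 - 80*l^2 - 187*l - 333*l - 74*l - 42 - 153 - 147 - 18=-8*l^3 - 158*l^2 - 594*l - 360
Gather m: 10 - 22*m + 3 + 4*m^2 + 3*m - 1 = 4*m^2 - 19*m + 12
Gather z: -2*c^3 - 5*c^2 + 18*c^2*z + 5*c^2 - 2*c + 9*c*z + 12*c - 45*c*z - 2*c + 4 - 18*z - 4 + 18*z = -2*c^3 + 8*c + z*(18*c^2 - 36*c)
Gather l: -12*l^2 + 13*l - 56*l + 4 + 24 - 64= -12*l^2 - 43*l - 36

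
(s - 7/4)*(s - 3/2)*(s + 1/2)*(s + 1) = s^4 - 7*s^3/4 - 7*s^2/4 + 37*s/16 + 21/16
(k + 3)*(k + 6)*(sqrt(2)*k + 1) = sqrt(2)*k^3 + k^2 + 9*sqrt(2)*k^2 + 9*k + 18*sqrt(2)*k + 18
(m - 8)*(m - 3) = m^2 - 11*m + 24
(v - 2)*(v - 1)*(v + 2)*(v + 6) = v^4 + 5*v^3 - 10*v^2 - 20*v + 24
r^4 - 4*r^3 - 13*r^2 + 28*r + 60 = (r - 5)*(r - 3)*(r + 2)^2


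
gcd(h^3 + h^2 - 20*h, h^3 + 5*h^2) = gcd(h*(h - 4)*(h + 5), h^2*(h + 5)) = h^2 + 5*h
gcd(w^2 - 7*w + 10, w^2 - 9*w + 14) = w - 2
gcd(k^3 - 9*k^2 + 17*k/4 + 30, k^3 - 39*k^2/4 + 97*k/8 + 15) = k^2 - 21*k/2 + 20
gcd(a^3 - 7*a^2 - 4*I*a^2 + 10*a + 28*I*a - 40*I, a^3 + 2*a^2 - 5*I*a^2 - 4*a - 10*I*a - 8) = a - 4*I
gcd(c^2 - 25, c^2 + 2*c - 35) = c - 5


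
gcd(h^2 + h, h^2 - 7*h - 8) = h + 1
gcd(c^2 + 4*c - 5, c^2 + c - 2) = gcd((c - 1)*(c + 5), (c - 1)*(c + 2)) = c - 1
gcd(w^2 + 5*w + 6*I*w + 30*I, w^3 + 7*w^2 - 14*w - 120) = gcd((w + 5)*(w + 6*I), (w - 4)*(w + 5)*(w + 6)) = w + 5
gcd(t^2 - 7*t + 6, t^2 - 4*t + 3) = t - 1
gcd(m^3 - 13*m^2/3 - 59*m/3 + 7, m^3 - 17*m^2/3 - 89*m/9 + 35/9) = m^2 - 22*m/3 + 7/3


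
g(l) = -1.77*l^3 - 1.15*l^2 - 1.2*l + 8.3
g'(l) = -5.31*l^2 - 2.3*l - 1.2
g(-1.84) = 17.64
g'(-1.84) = -14.95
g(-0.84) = 9.55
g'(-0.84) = -3.01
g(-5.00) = 206.80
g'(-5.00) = -122.45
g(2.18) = -18.12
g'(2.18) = -31.45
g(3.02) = -54.56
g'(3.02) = -56.58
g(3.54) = -88.88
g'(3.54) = -75.88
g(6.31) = -489.75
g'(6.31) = -227.14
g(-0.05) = 8.36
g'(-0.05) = -1.10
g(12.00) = -3230.26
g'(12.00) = -793.44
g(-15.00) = 5741.30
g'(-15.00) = -1161.45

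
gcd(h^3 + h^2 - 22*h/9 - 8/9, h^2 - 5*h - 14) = h + 2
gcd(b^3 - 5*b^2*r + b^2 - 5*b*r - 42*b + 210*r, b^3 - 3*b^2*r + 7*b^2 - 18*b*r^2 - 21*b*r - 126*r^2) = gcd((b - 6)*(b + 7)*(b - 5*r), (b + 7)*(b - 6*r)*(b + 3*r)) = b + 7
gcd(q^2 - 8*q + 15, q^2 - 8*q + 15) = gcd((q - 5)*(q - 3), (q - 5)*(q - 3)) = q^2 - 8*q + 15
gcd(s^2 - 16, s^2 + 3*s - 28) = s - 4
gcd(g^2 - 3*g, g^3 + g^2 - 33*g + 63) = g - 3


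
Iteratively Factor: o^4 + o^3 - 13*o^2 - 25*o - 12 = (o - 4)*(o^3 + 5*o^2 + 7*o + 3) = (o - 4)*(o + 1)*(o^2 + 4*o + 3) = (o - 4)*(o + 1)^2*(o + 3)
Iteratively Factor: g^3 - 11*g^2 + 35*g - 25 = (g - 5)*(g^2 - 6*g + 5) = (g - 5)*(g - 1)*(g - 5)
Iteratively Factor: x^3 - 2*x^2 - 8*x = (x)*(x^2 - 2*x - 8) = x*(x + 2)*(x - 4)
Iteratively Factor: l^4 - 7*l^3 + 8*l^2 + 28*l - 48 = (l + 2)*(l^3 - 9*l^2 + 26*l - 24) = (l - 4)*(l + 2)*(l^2 - 5*l + 6) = (l - 4)*(l - 3)*(l + 2)*(l - 2)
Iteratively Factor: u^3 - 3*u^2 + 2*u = (u)*(u^2 - 3*u + 2) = u*(u - 2)*(u - 1)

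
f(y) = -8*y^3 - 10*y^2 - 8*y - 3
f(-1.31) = 8.30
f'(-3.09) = -175.35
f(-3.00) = 147.00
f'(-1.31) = -22.99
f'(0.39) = -19.45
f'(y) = -24*y^2 - 20*y - 8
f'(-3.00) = -164.00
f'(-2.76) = -135.62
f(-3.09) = 162.27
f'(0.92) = -46.71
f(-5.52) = 1082.03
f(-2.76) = 111.10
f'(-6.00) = -752.00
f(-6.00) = 1413.00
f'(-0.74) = -6.34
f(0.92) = -25.05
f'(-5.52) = -628.89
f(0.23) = -5.47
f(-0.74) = 0.69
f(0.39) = -8.12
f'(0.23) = -13.87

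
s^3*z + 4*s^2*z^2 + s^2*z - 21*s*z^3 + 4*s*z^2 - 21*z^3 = (s - 3*z)*(s + 7*z)*(s*z + z)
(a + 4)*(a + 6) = a^2 + 10*a + 24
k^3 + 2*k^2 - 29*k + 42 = (k - 3)*(k - 2)*(k + 7)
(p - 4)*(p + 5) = p^2 + p - 20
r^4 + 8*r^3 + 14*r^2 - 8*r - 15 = (r - 1)*(r + 1)*(r + 3)*(r + 5)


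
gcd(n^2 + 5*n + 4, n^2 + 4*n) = n + 4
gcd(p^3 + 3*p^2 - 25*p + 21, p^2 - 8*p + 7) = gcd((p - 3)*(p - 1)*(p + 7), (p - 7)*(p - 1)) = p - 1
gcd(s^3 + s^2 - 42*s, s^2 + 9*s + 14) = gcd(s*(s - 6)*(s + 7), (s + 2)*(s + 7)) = s + 7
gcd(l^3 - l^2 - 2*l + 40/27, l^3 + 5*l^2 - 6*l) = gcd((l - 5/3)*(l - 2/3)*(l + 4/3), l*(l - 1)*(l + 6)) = 1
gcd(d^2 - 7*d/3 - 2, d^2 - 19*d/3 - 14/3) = d + 2/3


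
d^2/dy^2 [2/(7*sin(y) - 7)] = -(2*sin(y) + 4)/(7*(sin(y) - 1)^2)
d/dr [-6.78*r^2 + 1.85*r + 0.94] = 1.85 - 13.56*r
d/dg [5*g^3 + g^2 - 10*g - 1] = 15*g^2 + 2*g - 10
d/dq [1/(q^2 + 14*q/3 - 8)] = 6*(-3*q - 7)/(3*q^2 + 14*q - 24)^2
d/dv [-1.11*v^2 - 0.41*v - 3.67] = -2.22*v - 0.41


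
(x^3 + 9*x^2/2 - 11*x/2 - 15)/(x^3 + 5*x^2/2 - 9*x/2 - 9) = (x + 5)/(x + 3)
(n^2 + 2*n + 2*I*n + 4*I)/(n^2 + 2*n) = (n + 2*I)/n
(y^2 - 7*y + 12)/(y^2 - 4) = (y^2 - 7*y + 12)/(y^2 - 4)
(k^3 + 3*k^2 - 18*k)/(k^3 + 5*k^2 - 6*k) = (k - 3)/(k - 1)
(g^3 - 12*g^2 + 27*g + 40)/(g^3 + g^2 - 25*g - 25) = (g - 8)/(g + 5)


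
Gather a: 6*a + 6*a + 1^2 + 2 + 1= 12*a + 4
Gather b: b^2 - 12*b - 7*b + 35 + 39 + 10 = b^2 - 19*b + 84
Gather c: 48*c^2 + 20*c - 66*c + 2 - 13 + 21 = 48*c^2 - 46*c + 10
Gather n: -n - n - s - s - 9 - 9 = -2*n - 2*s - 18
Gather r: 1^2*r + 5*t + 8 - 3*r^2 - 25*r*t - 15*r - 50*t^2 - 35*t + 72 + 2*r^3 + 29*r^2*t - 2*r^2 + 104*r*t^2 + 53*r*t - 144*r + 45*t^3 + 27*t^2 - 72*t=2*r^3 + r^2*(29*t - 5) + r*(104*t^2 + 28*t - 158) + 45*t^3 - 23*t^2 - 102*t + 80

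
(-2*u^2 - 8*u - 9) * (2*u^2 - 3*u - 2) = -4*u^4 - 10*u^3 + 10*u^2 + 43*u + 18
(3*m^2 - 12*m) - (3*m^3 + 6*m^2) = -3*m^3 - 3*m^2 - 12*m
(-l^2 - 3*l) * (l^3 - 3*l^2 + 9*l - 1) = -l^5 - 26*l^2 + 3*l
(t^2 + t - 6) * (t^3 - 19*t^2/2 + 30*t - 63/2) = t^5 - 17*t^4/2 + 29*t^3/2 + 111*t^2/2 - 423*t/2 + 189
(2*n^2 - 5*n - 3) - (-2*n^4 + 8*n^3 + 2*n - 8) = 2*n^4 - 8*n^3 + 2*n^2 - 7*n + 5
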